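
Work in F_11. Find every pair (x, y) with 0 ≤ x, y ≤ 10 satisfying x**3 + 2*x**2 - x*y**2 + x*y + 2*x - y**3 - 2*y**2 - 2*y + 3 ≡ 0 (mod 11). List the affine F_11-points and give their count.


Affine F_11-points: {(0, 6), (1, 8), (3, 8), (5, 8), (8, 7)}; count = 5.

For each of the 121 pairs (x, y) ∈ F_11², evaluate f(x, y) mod 11. Record the zeros.
  x = 0: [0↦3, 1↦9, 2↦5, 3↦7, 4↦9, 5↦5, 6↦0, 7↦10, 8↦7, 9↦7, 10↦4]  zeros at y ∈ {6}
  x = 1: [0↦8, 1↦3, 2↦8, 3↦6, 4↦2, 5↦1, 6↦8, 7↦6, 8↦0, 9↦6, 10↦7]  zeros at y ∈ {8}
  x = 2: [0↦1, 1↦7, 2↦10, 3↦4, 4↦5, 5↦7, 6↦4, 7↦1, 8↦3, 9↦4, 10↦9]  zeros at y ∈ ∅
  x = 3: [0↦10, 1↦5, 2↦6, 3↦7, 4↦2, 5↦7, 6↦5, 7↦1, 8↦0, 9↦7, 10↦5]  zeros at y ∈ {8}
  x = 4: [0↦8, 1↦3, 2↦2, 3↦10, 4↦10, 5↦7, 6↦6, 7↦1, 8↦8, 9↦10, 10↦1]  zeros at y ∈ ∅
  x = 5: [0↦1, 1↦7, 2↦4, 3↦8, 4↦2, 5↦2, 6↦2, 7↦7, 8↦0, 9↦8, 10↦3]  zeros at y ∈ {8}
  x = 6: [0↦6, 1↦1, 2↦7, 3↦7, 4↦6, 5↦9, 6↦10, 7↦3, 8↦4, 9↦7, 10↦6]  zeros at y ∈ ∅
  x = 7: [0↦7, 1↦2, 2↦6, 3↦2, 4↦6, 5↦1, 6↦3, 7↦6, 8↦4, 9↦2, 10↦5]  zeros at y ∈ ∅
  x = 8: [0↦10, 1↦5, 2↦7, 3↦10, 4↦8, 5↦6, 6↦9, 7↦0, 8↦6, 9↦10, 10↦6]  zeros at y ∈ {7}
  x = 9: [0↦10, 1↦5, 2↦5, 3↦4, 4↦7, 5↦8, 6↦1, 7↦2, 8↦5, 9↦4, 10↦4]  zeros at y ∈ ∅
  x = 10: [0↦2, 1↦8, 2↦6, 3↦1, 4↦9, 5↦2, 6↦7, 7↦7, 8↦7, 9↦1, 10↦5]  zeros at y ∈ ∅
Collecting zeros: affine points = {(0, 6), (1, 8), (3, 8), (5, 8), (8, 7)}.
Total count |C(F_11)_aff| = 5.


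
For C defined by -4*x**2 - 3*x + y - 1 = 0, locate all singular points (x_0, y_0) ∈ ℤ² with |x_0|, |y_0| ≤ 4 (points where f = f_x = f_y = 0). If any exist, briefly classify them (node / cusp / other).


No singular points in the scanned grid; C is smooth there.

Compute partial derivatives:
  f_x = -8*x - 3.
  f_y = 1.
f_y = 1 is a nonzero constant, so f_y never vanishes: no point (x, y) can satisfy f = f_x = f_y = 0. In particular no (x, y) ∈ {−4, ..., 4}² is singular; the curve is smooth.


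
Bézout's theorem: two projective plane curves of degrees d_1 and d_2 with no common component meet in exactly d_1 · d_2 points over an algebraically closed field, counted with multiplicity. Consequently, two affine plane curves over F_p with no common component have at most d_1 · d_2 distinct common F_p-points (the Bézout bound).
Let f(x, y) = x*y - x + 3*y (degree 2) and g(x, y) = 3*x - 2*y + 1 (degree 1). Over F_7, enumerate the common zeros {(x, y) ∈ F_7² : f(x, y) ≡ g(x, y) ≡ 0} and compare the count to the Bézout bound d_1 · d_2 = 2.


Common zeros: {(1, 2)}; count = 1; Bézout bound = 2.

deg(f) = 2, deg(g) = 1, so Bézout bound = 2.
Scan x ∈ F_7. For each x, list the y ∈ F_7 with f(x, y) ≡ 0 and those with g(x, y) ≡ 0 (mod 7); the common zeros in that column are the intersection.
  x = 0: f ≡ 0 at y ∈ {0}; g ≡ 0 at y ∈ {4}; common: ∅.
  x = 1: f ≡ 0 at y ∈ {2}; g ≡ 0 at y ∈ {2}; common: {2}.
  x = 2: f ≡ 0 at y ∈ {6}; g ≡ 0 at y ∈ {0}; common: ∅.
  x = 3: f ≡ 0 at y ∈ {4}; g ≡ 0 at y ∈ {5}; common: ∅.
  x = 4: f ≡ 0 at y ∈ ∅; g ≡ 0 at y ∈ {3}; common: ∅.
  x = 5: f ≡ 0 at y ∈ {5}; g ≡ 0 at y ∈ {1}; common: ∅.
  x = 6: f ≡ 0 at y ∈ {3}; g ≡ 0 at y ∈ {6}; common: ∅.
Collecting: common zeros = {(1, 2)}, so the count is 1.
Comparison with the Bézout bound: 1 ≤ 2 = deg(f)·deg(g), as expected for curves with no common component (the affine F_7-count falls short of the bound because intersections may lie at infinity, over extension fields, or carry multiplicity).


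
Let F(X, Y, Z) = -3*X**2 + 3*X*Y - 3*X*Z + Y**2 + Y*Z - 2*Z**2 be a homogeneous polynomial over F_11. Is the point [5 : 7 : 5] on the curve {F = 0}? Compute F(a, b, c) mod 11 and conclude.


F(5,7,5) ≡ 0 (mod 11); P is on the curve.

Evaluate F(5, 7, 5) term-by-term (mod 11).
  -3*X**2 ↦ -3·25·1·1 = -75
  3*X*Y ↦ 3·5·7·1 = 105
  -3*X*Z ↦ -3·5·1·5 = -75
  Y**2 ↦ 1·1·49·1 = 49
  Y*Z ↦ 1·1·7·5 = 35
  -2*Z**2 ↦ -2·1·1·25 = -50
Sum: F(5, 7, 5) = (-75) + (105) + (-75) + (49) + (35) + (-50) = -11.
Reducing mod 11: -11 ≡ 0 (mod 11).
Since F(a, b, c) ≡ 0 (mod 11), P lies on the curve.


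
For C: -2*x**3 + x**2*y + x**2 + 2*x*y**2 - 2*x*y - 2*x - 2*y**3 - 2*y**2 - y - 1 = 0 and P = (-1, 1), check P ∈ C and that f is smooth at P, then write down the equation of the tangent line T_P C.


Tangent line at P: -12*x - 12*y = 0.

Step 1: f(-1, 1) = 0, so P lies on C.
Step 2: partial derivatives
  f_x(x, y) = -6*x**2 + 2*x*y + 2*x + 2*y**2 - 2*y - 2, f_y(x, y) = x**2 + 4*x*y - 2*x - 6*y**2 - 4*y - 1.
  f_x(P) = -12, f_y(P) = -12 (gradient nonzero, so P is smooth).
Step 3: tangent line at P: -12·(x − -1) + -12·(y − 1) = 0.
Expanding: -12*x - 12*y = 0.


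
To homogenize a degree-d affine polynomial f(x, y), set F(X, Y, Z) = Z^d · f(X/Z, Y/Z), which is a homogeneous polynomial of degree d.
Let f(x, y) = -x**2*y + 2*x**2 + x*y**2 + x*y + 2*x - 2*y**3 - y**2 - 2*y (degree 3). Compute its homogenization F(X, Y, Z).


F(X, Y, Z) = -X**2*Y + 2*X**2*Z + X*Y**2 + X*Y*Z + 2*X*Z**2 - 2*Y**3 - Y**2*Z - 2*Y*Z**2

deg(f) = 3.
Substitute x = X/Z, y = Y/Z into f, then multiply by Z^3.
  monomial -1·x^2·y^1 ↦ -1·X^2·Y^1·Z^0.
  monomial 2·x^2·y^0 ↦ 2·X^2·Y^0·Z^1.
  monomial 1·x^1·y^2 ↦ 1·X^1·Y^2·Z^0.
  monomial 1·x^1·y^1 ↦ 1·X^1·Y^1·Z^1.
  monomial 2·x^1·y^0 ↦ 2·X^1·Y^0·Z^2.
  monomial -2·x^0·y^3 ↦ -2·X^0·Y^3·Z^0.
  monomial -1·x^0·y^2 ↦ -1·X^0·Y^2·Z^1.
  monomial -2·x^0·y^1 ↦ -2·X^0·Y^1·Z^2.
Collecting: F(X, Y, Z) = -X**2*Y + 2*X**2*Z + X*Y**2 + X*Y*Z + 2*X*Z**2 - 2*Y**3 - Y**2*Z - 2*Y*Z**2.


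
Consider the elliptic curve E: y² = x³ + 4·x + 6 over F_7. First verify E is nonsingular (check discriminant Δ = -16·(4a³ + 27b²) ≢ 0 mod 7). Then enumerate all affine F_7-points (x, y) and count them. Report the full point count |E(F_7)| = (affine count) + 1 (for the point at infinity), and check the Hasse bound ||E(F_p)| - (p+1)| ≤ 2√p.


Affine points = {(1, 2), (1, 5), (2, 1), (2, 6), (4, 3), (4, 4), (5, 2), (5, 5), (6, 1), (6, 6)}; affine count = 10; |E(F_7)| = 11.

Discriminant check: Δ ∝ 4a³ + 27b² = 4·4³ + 27·6² = 4·64 + 27·36 ≡ 3 (mod 7). Nonzero ⇒ E is nonsingular.
For each x ∈ F_7, compute rhs = x³ + 4·x + 6 mod 7, then count y ∈ F_7 with y² ≡ rhs.
  x = 0: rhs = 6, matching y values: none (0 points).
  x = 1: rhs = 4, matching y values: 2, 5 (2 points).
  x = 2: rhs = 1, matching y values: 1, 6 (2 points).
  x = 3: rhs = 3, matching y values: none (0 points).
  x = 4: rhs = 2, matching y values: 3, 4 (2 points).
  x = 5: rhs = 4, matching y values: 2, 5 (2 points).
  x = 6: rhs = 1, matching y values: 1, 6 (2 points).
Total affine count: 10.
Full point count |E(F_7)| = 10 + 1 = 11.
Hasse bound: |11 − (7+1)| = |3| = 3 ≤ 2√7 ≈ 5.2915 ✓.


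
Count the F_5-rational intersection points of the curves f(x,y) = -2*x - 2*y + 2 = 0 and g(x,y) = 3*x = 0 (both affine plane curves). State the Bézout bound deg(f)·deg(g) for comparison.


Common zeros: {(0, 1)}; count = 1; Bézout bound = 1.

deg(f) = 1, deg(g) = 1, so Bézout bound = 1.
Scan x ∈ F_5. For each x, list the y ∈ F_5 with f(x, y) ≡ 0 and those with g(x, y) ≡ 0 (mod 5); the common zeros in that column are the intersection.
  x = 0: f ≡ 0 at y ∈ {1}; g ≡ 0 at y ∈ {0, 1, 2, 3, 4}; common: {1}.
  x = 1: f ≡ 0 at y ∈ {0}; g ≡ 0 at y ∈ ∅; common: ∅.
  x = 2: f ≡ 0 at y ∈ {4}; g ≡ 0 at y ∈ ∅; common: ∅.
  x = 3: f ≡ 0 at y ∈ {3}; g ≡ 0 at y ∈ ∅; common: ∅.
  x = 4: f ≡ 0 at y ∈ {2}; g ≡ 0 at y ∈ ∅; common: ∅.
Collecting: common zeros = {(0, 1)}, so the count is 1.
Comparison with the Bézout bound: 1 ≤ 1 = deg(f)·deg(g), as expected for curves with no common component (the bound is attained).


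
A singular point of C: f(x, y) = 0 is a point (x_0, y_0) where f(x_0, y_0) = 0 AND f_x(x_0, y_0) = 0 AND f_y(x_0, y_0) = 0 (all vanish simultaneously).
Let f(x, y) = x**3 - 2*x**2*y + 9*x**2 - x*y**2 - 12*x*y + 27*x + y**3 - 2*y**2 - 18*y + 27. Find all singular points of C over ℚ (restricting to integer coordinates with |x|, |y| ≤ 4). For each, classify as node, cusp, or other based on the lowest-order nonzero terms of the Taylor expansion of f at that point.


Singular points: {(-3, 0)}; classification: cusp.

Compute partial derivatives:
  f_x = 3*x**2 - 4*x*y + 18*x - y**2 - 12*y + 27.
  f_y = -2*x**2 - 2*x*y - 12*x + 3*y**2 - 4*y - 18.
Scan x_0 ∈ {−4, ..., 4}. For each x_0, f_y(x_0, y) is a polynomial in y; find its integer roots y ∈ {−4, ..., 4}, then test f_x and f at those candidates.
  x = -4: f_y(-4, y) = 3*y**2 + 4*y - 2; no integer root y with |y| ≤ 4.
  x = -3: f_y(-3, y) = 3*y**2 + 2*y; vanishes at y ∈ {0}. (-3, 0): f_x = 0, f = 0 — SINGULAR.
  x = -2: f_y(-2, y) = 3*y**2 - 2; no integer root y with |y| ≤ 4.
  x = -1: f_y(-1, y) = 3*y**2 - 2*y - 8; vanishes at y ∈ {2}. (-1, 2): f_x = -8 ≠ 0.
  x = 0: f_y(0, y) = 3*y**2 - 4*y - 18; no integer root y with |y| ≤ 4.
  x = 1: f_y(1, y) = 3*y**2 - 6*y - 32; no integer root y with |y| ≤ 4.
  x = 2: f_y(2, y) = 3*y**2 - 8*y - 50; no integer root y with |y| ≤ 4.
  x = 3: f_y(3, y) = 3*y**2 - 10*y - 72; no integer root y with |y| ≤ 4.
  x = 4: f_y(4, y) = 3*y**2 - 12*y - 98; no integer root y with |y| ≤ 4.
Only singular point on the grid: (-3, 0).
Classify: substitute x = -3 + u, y = 0 + v and expand: f = u**3 - 2*u**2*v - u*v**2 + v**3 + v**2.
No constant or linear terms (consistent with a singular point). Quadratic part: v**2. Cubic part: u**3 - 2*u**2*v - u*v**2 + v**3.
The quadratic part v**2 is a perfect square, so there is a single (double) tangent line v = 0, i.e. y = 0. Restricting the cubic part to that line (v = 0) leaves u**3 ≠ 0, so f is not divisible by v and the branch is v² ≈ -u**3 to lowest order — this is a cusp.
Classification: cusp.


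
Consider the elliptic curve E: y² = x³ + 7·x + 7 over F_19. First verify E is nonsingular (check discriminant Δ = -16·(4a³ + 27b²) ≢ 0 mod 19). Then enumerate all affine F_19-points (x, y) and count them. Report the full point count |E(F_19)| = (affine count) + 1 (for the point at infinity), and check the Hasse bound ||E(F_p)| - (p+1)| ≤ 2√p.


Affine points = {(0, 8), (0, 11), (3, 6), (3, 13), (4, 2), (4, 17), (7, 0), (8, 9), (8, 10), (9, 1), (9, 18), (11, 3), (11, 16), (16, 4), (16, 15), (17, 2), (17, 17)}; affine count = 17; |E(F_19)| = 18.

Discriminant check: Δ ∝ 4a³ + 27b² = 4·7³ + 27·7² = 4·343 + 27·49 ≡ 16 (mod 19). Nonzero ⇒ E is nonsingular.
For each x ∈ F_19, compute rhs = x³ + 7·x + 7 mod 19, then count y ∈ F_19 with y² ≡ rhs.
  x = 0: rhs = 7, matching y values: 8, 11 (2 points).
  x = 1: rhs = 15, matching y values: none (0 points).
  x = 2: rhs = 10, matching y values: none (0 points).
  x = 3: rhs = 17, matching y values: 6, 13 (2 points).
  x = 4: rhs = 4, matching y values: 2, 17 (2 points).
  x = 5: rhs = 15, matching y values: none (0 points).
  x = 6: rhs = 18, matching y values: none (0 points).
  x = 7: rhs = 0, matching y values: 0 (1 points).
  x = 8: rhs = 5, matching y values: 9, 10 (2 points).
  x = 9: rhs = 1, matching y values: 1, 18 (2 points).
  x = 10: rhs = 13, matching y values: none (0 points).
  x = 11: rhs = 9, matching y values: 3, 16 (2 points).
  x = 12: rhs = 14, matching y values: none (0 points).
  x = 13: rhs = 15, matching y values: none (0 points).
  x = 14: rhs = 18, matching y values: none (0 points).
  x = 15: rhs = 10, matching y values: none (0 points).
  x = 16: rhs = 16, matching y values: 4, 15 (2 points).
  x = 17: rhs = 4, matching y values: 2, 17 (2 points).
  x = 18: rhs = 18, matching y values: none (0 points).
Total affine count: 17.
Full point count |E(F_19)| = 17 + 1 = 18.
Hasse bound: |18 − (19+1)| = |-2| = 2 ≤ 2√19 ≈ 8.7178 ✓.


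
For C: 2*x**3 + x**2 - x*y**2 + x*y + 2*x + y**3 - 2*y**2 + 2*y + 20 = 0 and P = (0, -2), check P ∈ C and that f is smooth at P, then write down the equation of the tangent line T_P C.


Tangent line at P: -4*x + 22*y + 44 = 0.

Step 1: f(0, -2) = 0, so P lies on C.
Step 2: partial derivatives
  f_x(x, y) = 6*x**2 + 2*x - y**2 + y + 2, f_y(x, y) = -2*x*y + x + 3*y**2 - 4*y + 2.
  f_x(P) = -4, f_y(P) = 22 (gradient nonzero, so P is smooth).
Step 3: tangent line at P: -4·(x − 0) + 22·(y − -2) = 0.
Expanding: -4*x + 22*y + 44 = 0.


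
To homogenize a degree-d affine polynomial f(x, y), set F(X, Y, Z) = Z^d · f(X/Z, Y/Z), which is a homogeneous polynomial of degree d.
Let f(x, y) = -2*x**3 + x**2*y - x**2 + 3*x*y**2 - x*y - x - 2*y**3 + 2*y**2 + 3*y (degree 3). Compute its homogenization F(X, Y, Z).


F(X, Y, Z) = -2*X**3 + X**2*Y - X**2*Z + 3*X*Y**2 - X*Y*Z - X*Z**2 - 2*Y**3 + 2*Y**2*Z + 3*Y*Z**2

deg(f) = 3.
Substitute x = X/Z, y = Y/Z into f, then multiply by Z^3.
  monomial -2·x^3·y^0 ↦ -2·X^3·Y^0·Z^0.
  monomial 1·x^2·y^1 ↦ 1·X^2·Y^1·Z^0.
  monomial -1·x^2·y^0 ↦ -1·X^2·Y^0·Z^1.
  monomial 3·x^1·y^2 ↦ 3·X^1·Y^2·Z^0.
  monomial -1·x^1·y^1 ↦ -1·X^1·Y^1·Z^1.
  monomial -1·x^1·y^0 ↦ -1·X^1·Y^0·Z^2.
  monomial -2·x^0·y^3 ↦ -2·X^0·Y^3·Z^0.
  monomial 2·x^0·y^2 ↦ 2·X^0·Y^2·Z^1.
  monomial 3·x^0·y^1 ↦ 3·X^0·Y^1·Z^2.
Collecting: F(X, Y, Z) = -2*X**3 + X**2*Y - X**2*Z + 3*X*Y**2 - X*Y*Z - X*Z**2 - 2*Y**3 + 2*Y**2*Z + 3*Y*Z**2.


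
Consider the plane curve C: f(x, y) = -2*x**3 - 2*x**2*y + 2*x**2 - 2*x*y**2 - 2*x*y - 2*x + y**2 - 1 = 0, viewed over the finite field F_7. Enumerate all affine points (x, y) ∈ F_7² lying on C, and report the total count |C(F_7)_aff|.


Affine F_7-points: {(0, 1), (0, 6), (1, 4), (1, 6), (2, 1), (2, 2), (4, 0), (5, 1), (5, 4)}; count = 9.

For each of the 49 pairs (x, y) ∈ F_7², evaluate f(x, y) mod 7. Record the zeros.
  x = 0: [0↦6, 1↦0, 2↦3, 3↦1, 4↦1, 5↦3, 6↦0]  zeros at y ∈ {1, 6}
  x = 1: [0↦4, 1↦6, 2↦6, 3↦4, 4↦0, 5↦1, 6↦0]  zeros at y ∈ {4, 6}
  x = 2: [0↦1, 1↦0, 2↦0, 3↦1, 4↦3, 5↦6, 6↦3]  zeros at y ∈ {1, 2}
  x = 3: [0↦6, 1↦5, 2↦1, 3↦1, 4↦5, 5↦6, 6↦4]  zeros at y ∈ ∅
  x = 4: [0↦0, 1↦2, 2↦4, 3↦6, 4↦1, 5↦3, 6↦5]  zeros at y ∈ {0}
  x = 5: [0↦6, 1↦0, 2↦4, 3↦4, 4↦0, 5↦6, 6↦1]  zeros at y ∈ {1, 4}
  x = 6: [0↦5, 1↦1, 2↦3, 3↦4, 4↦4, 5↦3, 6↦1]  zeros at y ∈ ∅
Collecting zeros: affine points = {(0, 1), (0, 6), (1, 4), (1, 6), (2, 1), (2, 2), (4, 0), (5, 1), (5, 4)}.
Total count |C(F_7)_aff| = 9.


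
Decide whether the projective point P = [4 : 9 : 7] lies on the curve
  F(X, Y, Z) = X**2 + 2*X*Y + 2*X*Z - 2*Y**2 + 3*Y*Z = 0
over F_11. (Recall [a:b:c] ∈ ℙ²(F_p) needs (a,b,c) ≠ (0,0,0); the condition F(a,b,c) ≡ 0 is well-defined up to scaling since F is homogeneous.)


F(4,9,7) ≡ 6 (mod 11); P is NOT on the curve.

Evaluate F(4, 9, 7) term-by-term (mod 11).
  X**2 ↦ 1·16·1·1 = 16
  2*X*Y ↦ 2·4·9·1 = 72
  2*X*Z ↦ 2·4·1·7 = 56
  -2*Y**2 ↦ -2·1·81·1 = -162
  3*Y*Z ↦ 3·1·9·7 = 189
Sum: F(4, 9, 7) = (16) + (72) + (56) + (-162) + (189) = 171.
Reducing mod 11: 171 ≡ 6 (mod 11).
Since F(a, b, c) ≡ 6 ≠ 0 (mod 11), P does NOT lie on the curve.


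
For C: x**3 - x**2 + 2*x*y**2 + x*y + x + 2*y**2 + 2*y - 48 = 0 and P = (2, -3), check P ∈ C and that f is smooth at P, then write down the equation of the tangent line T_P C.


Tangent line at P: 24*x - 32*y - 144 = 0.

Step 1: f(2, -3) = 0, so P lies on C.
Step 2: partial derivatives
  f_x(x, y) = 3*x**2 - 2*x + 2*y**2 + y + 1, f_y(x, y) = 4*x*y + x + 4*y + 2.
  f_x(P) = 24, f_y(P) = -32 (gradient nonzero, so P is smooth).
Step 3: tangent line at P: 24·(x − 2) + -32·(y − -3) = 0.
Expanding: 24*x - 32*y - 144 = 0.


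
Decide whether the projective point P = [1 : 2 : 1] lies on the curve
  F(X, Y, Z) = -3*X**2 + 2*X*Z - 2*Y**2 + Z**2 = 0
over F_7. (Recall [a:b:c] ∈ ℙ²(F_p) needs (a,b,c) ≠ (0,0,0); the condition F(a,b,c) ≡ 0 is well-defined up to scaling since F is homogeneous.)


F(1,2,1) ≡ 6 (mod 7); P is NOT on the curve.

Evaluate F(1, 2, 1) term-by-term (mod 7).
  -3*X**2 ↦ -3·1·1·1 = -3
  2*X*Z ↦ 2·1·1·1 = 2
  -2*Y**2 ↦ -2·1·4·1 = -8
  Z**2 ↦ 1·1·1·1 = 1
Sum: F(1, 2, 1) = (-3) + (2) + (-8) + (1) = -8.
Reducing mod 7: -8 ≡ 6 (mod 7).
Since F(a, b, c) ≡ 6 ≠ 0 (mod 7), P does NOT lie on the curve.


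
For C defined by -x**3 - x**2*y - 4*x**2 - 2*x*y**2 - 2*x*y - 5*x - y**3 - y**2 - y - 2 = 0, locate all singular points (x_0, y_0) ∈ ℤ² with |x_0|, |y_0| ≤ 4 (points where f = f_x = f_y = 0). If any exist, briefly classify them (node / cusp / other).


Singular points: {(-1, 0)}; classification: node.

Compute partial derivatives:
  f_x = -3*x**2 - 2*x*y - 8*x - 2*y**2 - 2*y - 5.
  f_y = -x**2 - 4*x*y - 2*x - 3*y**2 - 2*y - 1.
Scan x_0 ∈ {−4, ..., 4}. For each x_0, f_y(x_0, y) is a polynomial in y; find its integer roots y ∈ {−4, ..., 4}, then test f_x and f at those candidates.
  x = -4: f_y(-4, y) = -3*y**2 + 14*y - 9; no integer root y with |y| ≤ 4.
  x = -3: f_y(-3, y) = -3*y**2 + 10*y - 4; no integer root y with |y| ≤ 4.
  x = -2: f_y(-2, y) = -3*y**2 + 6*y - 1; no integer root y with |y| ≤ 4.
  x = -1: f_y(-1, y) = -3*y**2 + 2*y; vanishes at y ∈ {0}. (-1, 0): f_x = 0, f = 0 — SINGULAR.
  x = 0: f_y(0, y) = -3*y**2 - 2*y - 1; no integer root y with |y| ≤ 4.
  x = 1: f_y(1, y) = -3*y**2 - 6*y - 4; no integer root y with |y| ≤ 4.
  x = 2: f_y(2, y) = -3*y**2 - 10*y - 9; no integer root y with |y| ≤ 4.
  x = 3: f_y(3, y) = -3*y**2 - 14*y - 16; vanishes at y ∈ {-2}. (3, -2): f_x = -48 ≠ 0.
  x = 4: f_y(4, y) = -3*y**2 - 18*y - 25; no integer root y with |y| ≤ 4.
Only singular point on the grid: (-1, 0).
Classify: substitute x = -1 + u, y = 0 + v and expand: f = -u**3 - u**2*v - u**2 - 2*u*v**2 - v**3 + v**2.
No constant or linear terms (consistent with a singular point). Quadratic part: -u**2 + v**2. Cubic part: -u**3 - u**2*v - 2*u*v**2 - v**3.
The quadratic part v**2 - u**2 = (v − u)(v + u) splits into two distinct linear factors, so there are two distinct tangent lines y − 0 = ±(x − -1) — this is a node (ordinary double point).
Classification: node.


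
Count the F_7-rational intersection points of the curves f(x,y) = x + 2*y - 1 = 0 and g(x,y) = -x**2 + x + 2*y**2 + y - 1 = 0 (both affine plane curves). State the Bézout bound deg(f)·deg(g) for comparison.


Common zeros: {(0, 4), (6, 1)}; count = 2; Bézout bound = 2.

deg(f) = 1, deg(g) = 2, so Bézout bound = 2.
Scan x ∈ F_7. For each x, list the y ∈ F_7 with f(x, y) ≡ 0 and those with g(x, y) ≡ 0 (mod 7); the common zeros in that column are the intersection.
  x = 0: f ≡ 0 at y ∈ {4}; g ≡ 0 at y ∈ {4, 6}; common: {4}.
  x = 1: f ≡ 0 at y ∈ {0}; g ≡ 0 at y ∈ {4, 6}; common: ∅.
  x = 2: f ≡ 0 at y ∈ {3}; g ≡ 0 at y ∈ {1, 2}; common: ∅.
  x = 3: f ≡ 0 at y ∈ {6}; g ≡ 0 at y ∈ {0, 3}; common: ∅.
  x = 4: f ≡ 0 at y ∈ {2}; g ≡ 0 at y ∈ {5}; common: ∅.
  x = 5: f ≡ 0 at y ∈ {5}; g ≡ 0 at y ∈ {0, 3}; common: ∅.
  x = 6: f ≡ 0 at y ∈ {1}; g ≡ 0 at y ∈ {1, 2}; common: {1}.
Collecting: common zeros = {(0, 4), (6, 1)}, so the count is 2.
Comparison with the Bézout bound: 2 ≤ 2 = deg(f)·deg(g), as expected for curves with no common component (the bound is attained).


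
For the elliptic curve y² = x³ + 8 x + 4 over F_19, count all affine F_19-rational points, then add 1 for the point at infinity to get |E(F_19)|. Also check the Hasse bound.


Affine points = {(0, 2), (0, 17), (2, 3), (2, 16), (3, 6), (3, 13), (4, 9), (4, 10), (5, 6), (5, 13), (7, 2), (7, 17), (9, 8), (9, 11), (10, 1), (10, 18), (11, 6), (11, 13), (12, 2), (12, 17), (13, 5), (13, 14)}; affine count = 22; |E(F_19)| = 23.

Discriminant check: Δ ∝ 4a³ + 27b² = 4·8³ + 27·4² = 4·512 + 27·16 ≡ 10 (mod 19). Nonzero ⇒ E is nonsingular.
For each x ∈ F_19, compute rhs = x³ + 8·x + 4 mod 19, then count y ∈ F_19 with y² ≡ rhs.
  x = 0: rhs = 4, matching y values: 2, 17 (2 points).
  x = 1: rhs = 13, matching y values: none (0 points).
  x = 2: rhs = 9, matching y values: 3, 16 (2 points).
  x = 3: rhs = 17, matching y values: 6, 13 (2 points).
  x = 4: rhs = 5, matching y values: 9, 10 (2 points).
  x = 5: rhs = 17, matching y values: 6, 13 (2 points).
  x = 6: rhs = 2, matching y values: none (0 points).
  x = 7: rhs = 4, matching y values: 2, 17 (2 points).
  x = 8: rhs = 10, matching y values: none (0 points).
  x = 9: rhs = 7, matching y values: 8, 11 (2 points).
  x = 10: rhs = 1, matching y values: 1, 18 (2 points).
  x = 11: rhs = 17, matching y values: 6, 13 (2 points).
  x = 12: rhs = 4, matching y values: 2, 17 (2 points).
  x = 13: rhs = 6, matching y values: 5, 14 (2 points).
  x = 14: rhs = 10, matching y values: none (0 points).
  x = 15: rhs = 3, matching y values: none (0 points).
  x = 16: rhs = 10, matching y values: none (0 points).
  x = 17: rhs = 18, matching y values: none (0 points).
  x = 18: rhs = 14, matching y values: none (0 points).
Total affine count: 22.
Full point count |E(F_19)| = 22 + 1 = 23.
Hasse bound: |23 − (19+1)| = |3| = 3 ≤ 2√19 ≈ 8.7178 ✓.


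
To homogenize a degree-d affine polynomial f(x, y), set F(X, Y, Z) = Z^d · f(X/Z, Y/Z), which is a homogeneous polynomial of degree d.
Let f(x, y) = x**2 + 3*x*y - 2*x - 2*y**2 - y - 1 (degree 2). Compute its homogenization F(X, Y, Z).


F(X, Y, Z) = X**2 + 3*X*Y - 2*X*Z - 2*Y**2 - Y*Z - Z**2

deg(f) = 2.
Substitute x = X/Z, y = Y/Z into f, then multiply by Z^2.
  monomial 1·x^2·y^0 ↦ 1·X^2·Y^0·Z^0.
  monomial 3·x^1·y^1 ↦ 3·X^1·Y^1·Z^0.
  monomial -2·x^1·y^0 ↦ -2·X^1·Y^0·Z^1.
  monomial -2·x^0·y^2 ↦ -2·X^0·Y^2·Z^0.
  monomial -1·x^0·y^1 ↦ -1·X^0·Y^1·Z^1.
  monomial -1·x^0·y^0 ↦ -1·X^0·Y^0·Z^2.
Collecting: F(X, Y, Z) = X**2 + 3*X*Y - 2*X*Z - 2*Y**2 - Y*Z - Z**2.


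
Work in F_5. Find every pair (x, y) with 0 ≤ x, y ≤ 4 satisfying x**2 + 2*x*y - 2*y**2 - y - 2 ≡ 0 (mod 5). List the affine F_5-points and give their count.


Affine F_5-points: {(0, 1), (2, 2), (3, 1), (3, 4), (4, 2), (4, 4)}; count = 6.

For each of the 25 pairs (x, y) ∈ F_5², evaluate f(x, y) mod 5. Record the zeros.
  x = 0: [0↦3, 1↦0, 2↦3, 3↦2, 4↦2]  zeros at y ∈ {1}
  x = 1: [0↦4, 1↦3, 2↦3, 3↦4, 4↦1]  zeros at y ∈ ∅
  x = 2: [0↦2, 1↦3, 2↦0, 3↦3, 4↦2]  zeros at y ∈ {2}
  x = 3: [0↦2, 1↦0, 2↦4, 3↦4, 4↦0]  zeros at y ∈ {1, 4}
  x = 4: [0↦4, 1↦4, 2↦0, 3↦2, 4↦0]  zeros at y ∈ {2, 4}
Collecting zeros: affine points = {(0, 1), (2, 2), (3, 1), (3, 4), (4, 2), (4, 4)}.
Total count |C(F_5)_aff| = 6.


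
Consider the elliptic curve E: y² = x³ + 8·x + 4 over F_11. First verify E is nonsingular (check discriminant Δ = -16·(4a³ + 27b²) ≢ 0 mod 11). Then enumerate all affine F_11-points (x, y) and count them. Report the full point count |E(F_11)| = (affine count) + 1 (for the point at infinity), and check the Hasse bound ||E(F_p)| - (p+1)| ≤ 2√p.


Affine points = {(0, 2), (0, 9), (3, 0), (4, 1), (4, 10), (5, 2), (5, 9), (6, 2), (6, 9)}; affine count = 9; |E(F_11)| = 10.

Discriminant check: Δ ∝ 4a³ + 27b² = 4·8³ + 27·4² = 4·512 + 27·16 ≡ 5 (mod 11). Nonzero ⇒ E is nonsingular.
For each x ∈ F_11, compute rhs = x³ + 8·x + 4 mod 11, then count y ∈ F_11 with y² ≡ rhs.
  x = 0: rhs = 4, matching y values: 2, 9 (2 points).
  x = 1: rhs = 2, matching y values: none (0 points).
  x = 2: rhs = 6, matching y values: none (0 points).
  x = 3: rhs = 0, matching y values: 0 (1 points).
  x = 4: rhs = 1, matching y values: 1, 10 (2 points).
  x = 5: rhs = 4, matching y values: 2, 9 (2 points).
  x = 6: rhs = 4, matching y values: 2, 9 (2 points).
  x = 7: rhs = 7, matching y values: none (0 points).
  x = 8: rhs = 8, matching y values: none (0 points).
  x = 9: rhs = 2, matching y values: none (0 points).
  x = 10: rhs = 6, matching y values: none (0 points).
Total affine count: 9.
Full point count |E(F_11)| = 9 + 1 = 10.
Hasse bound: |10 − (11+1)| = |-2| = 2 ≤ 2√11 ≈ 6.6332 ✓.


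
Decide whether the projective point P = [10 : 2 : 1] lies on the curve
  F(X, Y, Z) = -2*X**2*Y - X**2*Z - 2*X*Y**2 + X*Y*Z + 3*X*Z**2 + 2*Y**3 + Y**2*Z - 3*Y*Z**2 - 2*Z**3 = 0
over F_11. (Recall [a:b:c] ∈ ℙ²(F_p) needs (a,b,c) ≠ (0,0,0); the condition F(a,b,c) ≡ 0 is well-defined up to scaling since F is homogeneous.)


F(10,2,1) ≡ 10 (mod 11); P is NOT on the curve.

Evaluate F(10, 2, 1) term-by-term (mod 11).
  -2*X**2*Y ↦ -2·100·2·1 = -400
  -X**2*Z ↦ -1·100·1·1 = -100
  -2*X*Y**2 ↦ -2·10·4·1 = -80
  X*Y*Z ↦ 1·10·2·1 = 20
  3*X*Z**2 ↦ 3·10·1·1 = 30
  2*Y**3 ↦ 2·1·8·1 = 16
  Y**2*Z ↦ 1·1·4·1 = 4
  -3*Y*Z**2 ↦ -3·1·2·1 = -6
  -2*Z**3 ↦ -2·1·1·1 = -2
Sum: F(10, 2, 1) = (-400) + (-100) + (-80) + (20) + (30) + (16) + (4) + (-6) + (-2) = -518.
Reducing mod 11: -518 ≡ 10 (mod 11).
Since F(a, b, c) ≡ 10 ≠ 0 (mod 11), P does NOT lie on the curve.


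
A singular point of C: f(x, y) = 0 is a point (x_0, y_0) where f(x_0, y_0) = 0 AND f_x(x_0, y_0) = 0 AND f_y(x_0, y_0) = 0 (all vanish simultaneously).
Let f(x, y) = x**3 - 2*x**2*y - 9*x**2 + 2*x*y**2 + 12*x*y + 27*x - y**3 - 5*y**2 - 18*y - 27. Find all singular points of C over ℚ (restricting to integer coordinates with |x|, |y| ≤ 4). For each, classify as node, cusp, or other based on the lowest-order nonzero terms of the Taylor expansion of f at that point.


Singular points: {(3, 0)}; classification: cusp.

Compute partial derivatives:
  f_x = 3*x**2 - 4*x*y - 18*x + 2*y**2 + 12*y + 27.
  f_y = -2*x**2 + 4*x*y + 12*x - 3*y**2 - 10*y - 18.
Scan x_0 ∈ {−4, ..., 4}. For each x_0, f_y(x_0, y) is a polynomial in y; find its integer roots y ∈ {−4, ..., 4}, then test f_x and f at those candidates.
  x = -4: f_y(-4, y) = -3*y**2 - 26*y - 98; no integer root y with |y| ≤ 4.
  x = -3: f_y(-3, y) = -3*y**2 - 22*y - 72; no integer root y with |y| ≤ 4.
  x = -2: f_y(-2, y) = -3*y**2 - 18*y - 50; no integer root y with |y| ≤ 4.
  x = -1: f_y(-1, y) = -3*y**2 - 14*y - 32; no integer root y with |y| ≤ 4.
  x = 0: f_y(0, y) = -3*y**2 - 10*y - 18; no integer root y with |y| ≤ 4.
  x = 1: f_y(1, y) = -3*y**2 - 6*y - 8; no integer root y with |y| ≤ 4.
  x = 2: f_y(2, y) = -3*y**2 - 2*y - 2; no integer root y with |y| ≤ 4.
  x = 3: f_y(3, y) = -3*y**2 + 2*y; vanishes at y ∈ {0}. (3, 0): f_x = 0, f = 0 — SINGULAR.
  x = 4: f_y(4, y) = -3*y**2 + 6*y - 2; no integer root y with |y| ≤ 4.
Only singular point on the grid: (3, 0).
Classify: substitute x = 3 + u, y = 0 + v and expand: f = u**3 - 2*u**2*v + 2*u*v**2 - v**3 + v**2.
No constant or linear terms (consistent with a singular point). Quadratic part: v**2. Cubic part: u**3 - 2*u**2*v + 2*u*v**2 - v**3.
The quadratic part v**2 is a perfect square, so there is a single (double) tangent line v = 0, i.e. y = 0. Restricting the cubic part to that line (v = 0) leaves u**3 ≠ 0, so f is not divisible by v and the branch is v² ≈ -u**3 to lowest order — this is a cusp.
Classification: cusp.


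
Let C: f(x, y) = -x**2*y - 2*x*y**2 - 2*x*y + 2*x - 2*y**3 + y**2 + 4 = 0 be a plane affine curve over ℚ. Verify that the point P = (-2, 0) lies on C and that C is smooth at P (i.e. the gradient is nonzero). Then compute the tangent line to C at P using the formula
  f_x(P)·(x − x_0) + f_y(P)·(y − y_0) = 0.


Tangent line at P: 2*x + 4 = 0.

Step 1: f(-2, 0) = 0, so P lies on C.
Step 2: partial derivatives
  f_x(x, y) = -2*x*y - 2*y**2 - 2*y + 2, f_y(x, y) = -x**2 - 4*x*y - 2*x - 6*y**2 + 2*y.
  f_x(P) = 2, f_y(P) = 0 (gradient nonzero, so P is smooth).
Step 3: tangent line at P: 2·(x − -2) + 0·(y − 0) = 0.
Expanding: 2*x + 4 = 0.


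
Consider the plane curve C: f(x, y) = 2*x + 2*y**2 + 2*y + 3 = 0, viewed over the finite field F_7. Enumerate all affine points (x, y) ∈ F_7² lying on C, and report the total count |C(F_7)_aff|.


Affine F_7-points: {(0, 1), (0, 5), (2, 0), (2, 6), (3, 2), (3, 4), (4, 3)}; count = 7.

For each of the 49 pairs (x, y) ∈ F_7², evaluate f(x, y) mod 7. Record the zeros.
  x = 0: [0↦3, 1↦0, 2↦1, 3↦6, 4↦1, 5↦0, 6↦3]  zeros at y ∈ {1, 5}
  x = 1: [0↦5, 1↦2, 2↦3, 3↦1, 4↦3, 5↦2, 6↦5]  zeros at y ∈ ∅
  x = 2: [0↦0, 1↦4, 2↦5, 3↦3, 4↦5, 5↦4, 6↦0]  zeros at y ∈ {0, 6}
  x = 3: [0↦2, 1↦6, 2↦0, 3↦5, 4↦0, 5↦6, 6↦2]  zeros at y ∈ {2, 4}
  x = 4: [0↦4, 1↦1, 2↦2, 3↦0, 4↦2, 5↦1, 6↦4]  zeros at y ∈ {3}
  x = 5: [0↦6, 1↦3, 2↦4, 3↦2, 4↦4, 5↦3, 6↦6]  zeros at y ∈ ∅
  x = 6: [0↦1, 1↦5, 2↦6, 3↦4, 4↦6, 5↦5, 6↦1]  zeros at y ∈ ∅
Collecting zeros: affine points = {(0, 1), (0, 5), (2, 0), (2, 6), (3, 2), (3, 4), (4, 3)}.
Total count |C(F_7)_aff| = 7.


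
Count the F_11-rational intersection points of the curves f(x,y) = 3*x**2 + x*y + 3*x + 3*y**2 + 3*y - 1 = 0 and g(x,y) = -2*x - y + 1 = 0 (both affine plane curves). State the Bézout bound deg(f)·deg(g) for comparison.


Common zeros: ∅; count = 0; Bézout bound = 2.

deg(f) = 2, deg(g) = 1, so Bézout bound = 2.
Scan x ∈ F_11. For each x, list the y ∈ F_11 with f(x, y) ≡ 0 and those with g(x, y) ≡ 0 (mod 11); the common zeros in that column are the intersection.
  x = 0: f ≡ 0 at y ∈ ∅; g ≡ 0 at y ∈ {1}; common: ∅.
  x = 1: f ≡ 0 at y ∈ {3}; g ≡ 0 at y ∈ {10}; common: ∅.
  x = 2: f ≡ 0 at y ∈ ∅; g ≡ 0 at y ∈ {8}; common: ∅.
  x = 3: f ≡ 0 at y ∈ {1, 8}; g ≡ 0 at y ∈ {6}; common: ∅.
  x = 4: f ≡ 0 at y ∈ {6, 10}; g ≡ 0 at y ∈ {4}; common: ∅.
  x = 5: f ≡ 0 at y ∈ ∅; g ≡ 0 at y ∈ {2}; common: ∅.
  x = 6: f ≡ 0 at y ∈ {4}; g ≡ 0 at y ∈ {0}; common: ∅.
  x = 7: f ≡ 0 at y ∈ ∅; g ≡ 0 at y ∈ {9}; common: ∅.
  x = 8: f ≡ 0 at y ∈ {3, 8}; g ≡ 0 at y ∈ {7}; common: ∅.
  x = 9: f ≡ 0 at y ∈ ∅; g ≡ 0 at y ∈ {5}; common: ∅.
  x = 10: f ≡ 0 at y ∈ {4, 10}; g ≡ 0 at y ∈ {3}; common: ∅.
Collecting: common zeros = ∅, so the count is 0.
Comparison with the Bézout bound: 0 ≤ 2 = deg(f)·deg(g), as expected for curves with no common component (the affine F_11-count falls short of the bound because intersections may lie at infinity, over extension fields, or carry multiplicity).


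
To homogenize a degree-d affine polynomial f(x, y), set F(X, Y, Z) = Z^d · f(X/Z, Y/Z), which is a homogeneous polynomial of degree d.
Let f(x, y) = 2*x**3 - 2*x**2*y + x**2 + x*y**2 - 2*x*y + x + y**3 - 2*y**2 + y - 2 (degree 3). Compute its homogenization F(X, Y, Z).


F(X, Y, Z) = 2*X**3 - 2*X**2*Y + X**2*Z + X*Y**2 - 2*X*Y*Z + X*Z**2 + Y**3 - 2*Y**2*Z + Y*Z**2 - 2*Z**3

deg(f) = 3.
Substitute x = X/Z, y = Y/Z into f, then multiply by Z^3.
  monomial 2·x^3·y^0 ↦ 2·X^3·Y^0·Z^0.
  monomial -2·x^2·y^1 ↦ -2·X^2·Y^1·Z^0.
  monomial 1·x^2·y^0 ↦ 1·X^2·Y^0·Z^1.
  monomial 1·x^1·y^2 ↦ 1·X^1·Y^2·Z^0.
  monomial -2·x^1·y^1 ↦ -2·X^1·Y^1·Z^1.
  monomial 1·x^1·y^0 ↦ 1·X^1·Y^0·Z^2.
  monomial 1·x^0·y^3 ↦ 1·X^0·Y^3·Z^0.
  monomial -2·x^0·y^2 ↦ -2·X^0·Y^2·Z^1.
  monomial 1·x^0·y^1 ↦ 1·X^0·Y^1·Z^2.
  monomial -2·x^0·y^0 ↦ -2·X^0·Y^0·Z^3.
Collecting: F(X, Y, Z) = 2*X**3 - 2*X**2*Y + X**2*Z + X*Y**2 - 2*X*Y*Z + X*Z**2 + Y**3 - 2*Y**2*Z + Y*Z**2 - 2*Z**3.


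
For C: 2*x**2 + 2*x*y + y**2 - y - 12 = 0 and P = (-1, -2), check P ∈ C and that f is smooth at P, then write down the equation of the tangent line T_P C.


Tangent line at P: -8*x - 7*y - 22 = 0.

Step 1: f(-1, -2) = 0, so P lies on C.
Step 2: partial derivatives
  f_x(x, y) = 4*x + 2*y, f_y(x, y) = 2*x + 2*y - 1.
  f_x(P) = -8, f_y(P) = -7 (gradient nonzero, so P is smooth).
Step 3: tangent line at P: -8·(x − -1) + -7·(y − -2) = 0.
Expanding: -8*x - 7*y - 22 = 0.


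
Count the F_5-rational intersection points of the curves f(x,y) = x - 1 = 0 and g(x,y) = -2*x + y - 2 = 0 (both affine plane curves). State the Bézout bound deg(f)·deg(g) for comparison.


Common zeros: {(1, 4)}; count = 1; Bézout bound = 1.

deg(f) = 1, deg(g) = 1, so Bézout bound = 1.
Scan x ∈ F_5. For each x, list the y ∈ F_5 with f(x, y) ≡ 0 and those with g(x, y) ≡ 0 (mod 5); the common zeros in that column are the intersection.
  x = 0: f ≡ 0 at y ∈ ∅; g ≡ 0 at y ∈ {2}; common: ∅.
  x = 1: f ≡ 0 at y ∈ {0, 1, 2, 3, 4}; g ≡ 0 at y ∈ {4}; common: {4}.
  x = 2: f ≡ 0 at y ∈ ∅; g ≡ 0 at y ∈ {1}; common: ∅.
  x = 3: f ≡ 0 at y ∈ ∅; g ≡ 0 at y ∈ {3}; common: ∅.
  x = 4: f ≡ 0 at y ∈ ∅; g ≡ 0 at y ∈ {0}; common: ∅.
Collecting: common zeros = {(1, 4)}, so the count is 1.
Comparison with the Bézout bound: 1 ≤ 1 = deg(f)·deg(g), as expected for curves with no common component (the bound is attained).


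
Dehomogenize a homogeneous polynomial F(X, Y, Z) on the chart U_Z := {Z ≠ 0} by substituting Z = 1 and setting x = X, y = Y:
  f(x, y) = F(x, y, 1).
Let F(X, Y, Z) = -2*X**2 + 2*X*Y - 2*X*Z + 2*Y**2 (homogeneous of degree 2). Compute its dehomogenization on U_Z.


f(x, y) = -2*x**2 + 2*x*y - 2*x + 2*y**2

On U_Z we set Z = 1. Each monomial c·X^i·Y^j·Z^k in F becomes c·x^i·y^j·1^k = c·x^i·y^j.
Substituting Z = 1: F(X, Y, 1) = -2*x**2 + 2*x*y - 2*x + 2*y**2.
Note: deg(f) ≤ deg(F) = 2; strict inequality happens when F is divisible by Z (lost terms).


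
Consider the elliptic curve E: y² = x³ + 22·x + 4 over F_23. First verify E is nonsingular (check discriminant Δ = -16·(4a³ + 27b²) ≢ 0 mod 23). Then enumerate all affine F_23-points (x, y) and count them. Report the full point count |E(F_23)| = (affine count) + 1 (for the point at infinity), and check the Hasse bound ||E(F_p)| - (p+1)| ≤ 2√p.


Affine points = {(0, 2), (0, 21), (1, 2), (1, 21), (4, 8), (4, 15), (5, 3), (5, 20), (7, 8), (7, 15), (8, 5), (8, 18), (11, 6), (11, 17), (12, 8), (12, 15), (13, 7), (13, 16), (15, 11), (15, 12), (16, 6), (16, 17), (17, 1), (17, 22), (19, 6), (19, 17), (20, 7), (20, 16), (22, 2), (22, 21)}; affine count = 30; |E(F_23)| = 31.

Discriminant check: Δ ∝ 4a³ + 27b² = 4·22³ + 27·4² = 4·10648 + 27·16 ≡ 14 (mod 23). Nonzero ⇒ E is nonsingular.
For each x ∈ F_23, compute rhs = x³ + 22·x + 4 mod 23, then count y ∈ F_23 with y² ≡ rhs.
  x = 0: rhs = 4, matching y values: 2, 21 (2 points).
  x = 1: rhs = 4, matching y values: 2, 21 (2 points).
  x = 2: rhs = 10, matching y values: none (0 points).
  x = 3: rhs = 5, matching y values: none (0 points).
  x = 4: rhs = 18, matching y values: 8, 15 (2 points).
  x = 5: rhs = 9, matching y values: 3, 20 (2 points).
  x = 6: rhs = 7, matching y values: none (0 points).
  x = 7: rhs = 18, matching y values: 8, 15 (2 points).
  x = 8: rhs = 2, matching y values: 5, 18 (2 points).
  x = 9: rhs = 11, matching y values: none (0 points).
  x = 10: rhs = 5, matching y values: none (0 points).
  x = 11: rhs = 13, matching y values: 6, 17 (2 points).
  x = 12: rhs = 18, matching y values: 8, 15 (2 points).
  x = 13: rhs = 3, matching y values: 7, 16 (2 points).
  x = 14: rhs = 20, matching y values: none (0 points).
  x = 15: rhs = 6, matching y values: 11, 12 (2 points).
  x = 16: rhs = 13, matching y values: 6, 17 (2 points).
  x = 17: rhs = 1, matching y values: 1, 22 (2 points).
  x = 18: rhs = 22, matching y values: none (0 points).
  x = 19: rhs = 13, matching y values: 6, 17 (2 points).
  x = 20: rhs = 3, matching y values: 7, 16 (2 points).
  x = 21: rhs = 21, matching y values: none (0 points).
  x = 22: rhs = 4, matching y values: 2, 21 (2 points).
Total affine count: 30.
Full point count |E(F_23)| = 30 + 1 = 31.
Hasse bound: |31 − (23+1)| = |7| = 7 ≤ 2√23 ≈ 9.5917 ✓.


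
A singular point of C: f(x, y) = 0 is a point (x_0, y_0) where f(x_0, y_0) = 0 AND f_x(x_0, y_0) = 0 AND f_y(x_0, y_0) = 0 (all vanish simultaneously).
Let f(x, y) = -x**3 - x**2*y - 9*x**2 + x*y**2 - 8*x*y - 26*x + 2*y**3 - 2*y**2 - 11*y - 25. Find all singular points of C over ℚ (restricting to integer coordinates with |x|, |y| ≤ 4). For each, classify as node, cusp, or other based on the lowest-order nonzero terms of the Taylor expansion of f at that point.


Singular points: {(-3, 1)}; classification: node.

Compute partial derivatives:
  f_x = -3*x**2 - 2*x*y - 18*x + y**2 - 8*y - 26.
  f_y = -x**2 + 2*x*y - 8*x + 6*y**2 - 4*y - 11.
Scan x_0 ∈ {−4, ..., 4}. For each x_0, f_y(x_0, y) is a polynomial in y; find its integer roots y ∈ {−4, ..., 4}, then test f_x and f at those candidates.
  x = -4: f_y(-4, y) = 6*y**2 - 12*y + 5; no integer root y with |y| ≤ 4.
  x = -3: f_y(-3, y) = 6*y**2 - 10*y + 4; vanishes at y ∈ {1}. (-3, 1): f_x = 0, f = 0 — SINGULAR.
  x = -2: f_y(-2, y) = 6*y**2 - 8*y + 1; no integer root y with |y| ≤ 4.
  x = -1: f_y(-1, y) = 6*y**2 - 6*y - 4; no integer root y with |y| ≤ 4.
  x = 0: f_y(0, y) = 6*y**2 - 4*y - 11; no integer root y with |y| ≤ 4.
  x = 1: f_y(1, y) = 6*y**2 - 2*y - 20; vanishes at y ∈ {2}. (1, 2): f_x = -63 ≠ 0.
  x = 2: f_y(2, y) = 6*y**2 - 31; no integer root y with |y| ≤ 4.
  x = 3: f_y(3, y) = 6*y**2 + 2*y - 44; no integer root y with |y| ≤ 4.
  x = 4: f_y(4, y) = 6*y**2 + 4*y - 59; no integer root y with |y| ≤ 4.
Only singular point on the grid: (-3, 1).
Classify: substitute x = -3 + u, y = 1 + v and expand: f = -u**3 - u**2*v - u**2 + u*v**2 + 2*v**3 + v**2.
No constant or linear terms (consistent with a singular point). Quadratic part: -u**2 + v**2. Cubic part: -u**3 - u**2*v + u*v**2 + 2*v**3.
The quadratic part v**2 - u**2 = (v − u)(v + u) splits into two distinct linear factors, so there are two distinct tangent lines y − 1 = ±(x − -3) — this is a node (ordinary double point).
Classification: node.


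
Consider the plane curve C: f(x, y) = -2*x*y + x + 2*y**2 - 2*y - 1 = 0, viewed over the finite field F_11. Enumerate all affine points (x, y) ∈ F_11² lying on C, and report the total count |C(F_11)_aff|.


Affine F_11-points: {(0, 3), (0, 9), (1, 0), (1, 2), (3, 7), (3, 8), (8, 4), (8, 5), (10, 1), (10, 10)}; count = 10.

For each of the 121 pairs (x, y) ∈ F_11², evaluate f(x, y) mod 11. Record the zeros.
  x = 0: [0↦10, 1↦10, 2↦3, 3↦0, 4↦1, 5↦6, 6↦4, 7↦6, 8↦1, 9↦0, 10↦3]  zeros at y ∈ {3, 9}
  x = 1: [0↦0, 1↦9, 2↦0, 3↦6, 4↦5, 5↦8, 6↦4, 7↦4, 8↦8, 9↦5, 10↦6]  zeros at y ∈ {0, 2}
  x = 2: [0↦1, 1↦8, 2↦8, 3↦1, 4↦9, 5↦10, 6↦4, 7↦2, 8↦4, 9↦10, 10↦9]  zeros at y ∈ ∅
  x = 3: [0↦2, 1↦7, 2↦5, 3↦7, 4↦2, 5↦1, 6↦4, 7↦0, 8↦0, 9↦4, 10↦1]  zeros at y ∈ {7, 8}
  x = 4: [0↦3, 1↦6, 2↦2, 3↦2, 4↦6, 5↦3, 6↦4, 7↦9, 8↦7, 9↦9, 10↦4]  zeros at y ∈ ∅
  x = 5: [0↦4, 1↦5, 2↦10, 3↦8, 4↦10, 5↦5, 6↦4, 7↦7, 8↦3, 9↦3, 10↦7]  zeros at y ∈ ∅
  x = 6: [0↦5, 1↦4, 2↦7, 3↦3, 4↦3, 5↦7, 6↦4, 7↦5, 8↦10, 9↦8, 10↦10]  zeros at y ∈ ∅
  x = 7: [0↦6, 1↦3, 2↦4, 3↦9, 4↦7, 5↦9, 6↦4, 7↦3, 8↦6, 9↦2, 10↦2]  zeros at y ∈ ∅
  x = 8: [0↦7, 1↦2, 2↦1, 3↦4, 4↦0, 5↦0, 6↦4, 7↦1, 8↦2, 9↦7, 10↦5]  zeros at y ∈ {4, 5}
  x = 9: [0↦8, 1↦1, 2↦9, 3↦10, 4↦4, 5↦2, 6↦4, 7↦10, 8↦9, 9↦1, 10↦8]  zeros at y ∈ ∅
  x = 10: [0↦9, 1↦0, 2↦6, 3↦5, 4↦8, 5↦4, 6↦4, 7↦8, 8↦5, 9↦6, 10↦0]  zeros at y ∈ {1, 10}
Collecting zeros: affine points = {(0, 3), (0, 9), (1, 0), (1, 2), (3, 7), (3, 8), (8, 4), (8, 5), (10, 1), (10, 10)}.
Total count |C(F_11)_aff| = 10.


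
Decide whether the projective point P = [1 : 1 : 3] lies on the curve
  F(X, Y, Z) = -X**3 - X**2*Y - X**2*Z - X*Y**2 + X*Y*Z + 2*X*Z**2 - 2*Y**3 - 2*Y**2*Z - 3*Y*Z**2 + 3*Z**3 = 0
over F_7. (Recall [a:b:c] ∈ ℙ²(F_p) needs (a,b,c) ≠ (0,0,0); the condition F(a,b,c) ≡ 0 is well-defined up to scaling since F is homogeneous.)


F(1,1,3) ≡ 5 (mod 7); P is NOT on the curve.

Evaluate F(1, 1, 3) term-by-term (mod 7).
  -X**3 ↦ -1·1·1·1 = -1
  -X**2*Y ↦ -1·1·1·1 = -1
  -X**2*Z ↦ -1·1·1·3 = -3
  -X*Y**2 ↦ -1·1·1·1 = -1
  X*Y*Z ↦ 1·1·1·3 = 3
  2*X*Z**2 ↦ 2·1·1·9 = 18
  -2*Y**3 ↦ -2·1·1·1 = -2
  -2*Y**2*Z ↦ -2·1·1·3 = -6
  -3*Y*Z**2 ↦ -3·1·1·9 = -27
  3*Z**3 ↦ 3·1·1·27 = 81
Sum: F(1, 1, 3) = (-1) + (-1) + (-3) + (-1) + (3) + (18) + (-2) + (-6) + (-27) + (81) = 61.
Reducing mod 7: 61 ≡ 5 (mod 7).
Since F(a, b, c) ≡ 5 ≠ 0 (mod 7), P does NOT lie on the curve.
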